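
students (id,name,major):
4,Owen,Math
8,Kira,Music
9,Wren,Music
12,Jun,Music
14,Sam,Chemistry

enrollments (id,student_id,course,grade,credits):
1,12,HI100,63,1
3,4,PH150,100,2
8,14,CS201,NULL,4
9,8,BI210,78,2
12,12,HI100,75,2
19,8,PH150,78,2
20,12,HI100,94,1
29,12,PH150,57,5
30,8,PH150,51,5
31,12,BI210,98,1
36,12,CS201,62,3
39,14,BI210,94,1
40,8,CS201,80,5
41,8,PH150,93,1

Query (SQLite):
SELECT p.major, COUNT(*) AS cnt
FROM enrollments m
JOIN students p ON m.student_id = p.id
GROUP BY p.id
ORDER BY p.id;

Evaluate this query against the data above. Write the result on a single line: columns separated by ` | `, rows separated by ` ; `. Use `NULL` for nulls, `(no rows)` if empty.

Math | 1 ; Music | 5 ; Music | 6 ; Chemistry | 2

Join each enrollments row to its students via student_id.
Group joined rows by students.id; compute COUNT(*) per group.
  4: ids {3} → COUNT(*)=1
  8: ids {9, 19, 30, 40, 41} → COUNT(*)=5
  12: ids {1, 12, 20, 29, 31, 36} → COUNT(*)=6
  14: ids {8, 39} → COUNT(*)=2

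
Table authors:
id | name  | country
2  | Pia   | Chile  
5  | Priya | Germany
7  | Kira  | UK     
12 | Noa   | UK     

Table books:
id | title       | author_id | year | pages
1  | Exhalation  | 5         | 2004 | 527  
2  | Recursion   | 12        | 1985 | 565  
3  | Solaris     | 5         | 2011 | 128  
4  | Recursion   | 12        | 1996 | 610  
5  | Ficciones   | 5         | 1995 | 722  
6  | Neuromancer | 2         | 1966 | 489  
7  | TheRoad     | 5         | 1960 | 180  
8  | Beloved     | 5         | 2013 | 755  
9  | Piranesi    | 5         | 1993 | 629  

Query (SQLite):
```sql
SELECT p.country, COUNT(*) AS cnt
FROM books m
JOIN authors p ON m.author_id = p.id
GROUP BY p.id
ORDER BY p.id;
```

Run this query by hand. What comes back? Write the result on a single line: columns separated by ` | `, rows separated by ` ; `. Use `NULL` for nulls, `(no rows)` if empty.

Chile | 1 ; Germany | 6 ; UK | 2

Join each books row to its authors via author_id.
Group joined rows by authors.id; compute COUNT(*) per group.
  2: ids {6} → COUNT(*)=1
  5: ids {1, 3, 5, 7, 8, 9} → COUNT(*)=6
  12: ids {2, 4} → COUNT(*)=2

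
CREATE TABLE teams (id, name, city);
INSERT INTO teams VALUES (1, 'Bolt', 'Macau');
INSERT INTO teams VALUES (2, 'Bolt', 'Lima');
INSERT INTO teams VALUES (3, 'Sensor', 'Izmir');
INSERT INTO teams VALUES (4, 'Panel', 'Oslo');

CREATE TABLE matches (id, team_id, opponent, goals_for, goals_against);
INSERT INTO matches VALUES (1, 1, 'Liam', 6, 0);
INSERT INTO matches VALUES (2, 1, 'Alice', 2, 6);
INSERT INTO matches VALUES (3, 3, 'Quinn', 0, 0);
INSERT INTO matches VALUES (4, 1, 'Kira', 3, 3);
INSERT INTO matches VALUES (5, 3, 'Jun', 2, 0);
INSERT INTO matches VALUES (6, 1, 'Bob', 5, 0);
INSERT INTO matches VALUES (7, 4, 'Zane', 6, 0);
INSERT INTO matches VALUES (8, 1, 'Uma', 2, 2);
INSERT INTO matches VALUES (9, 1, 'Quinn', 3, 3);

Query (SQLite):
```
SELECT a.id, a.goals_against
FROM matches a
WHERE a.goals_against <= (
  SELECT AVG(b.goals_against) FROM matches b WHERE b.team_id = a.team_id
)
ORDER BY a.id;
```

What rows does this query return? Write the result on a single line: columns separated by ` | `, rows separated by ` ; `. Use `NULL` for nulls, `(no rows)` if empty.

For each matches row a, compute AVG(goals_against) over rows sharing a.team_id.
Keep row a if a.goals_against <= that per-group AVG.
  team_id=1: AVG(goals_against) = 2.333333
  team_id=3: AVG(goals_against) = 0.0
  team_id=4: AVG(goals_against) = 0.0

1 | 0 ; 3 | 0 ; 5 | 0 ; 6 | 0 ; 7 | 0 ; 8 | 2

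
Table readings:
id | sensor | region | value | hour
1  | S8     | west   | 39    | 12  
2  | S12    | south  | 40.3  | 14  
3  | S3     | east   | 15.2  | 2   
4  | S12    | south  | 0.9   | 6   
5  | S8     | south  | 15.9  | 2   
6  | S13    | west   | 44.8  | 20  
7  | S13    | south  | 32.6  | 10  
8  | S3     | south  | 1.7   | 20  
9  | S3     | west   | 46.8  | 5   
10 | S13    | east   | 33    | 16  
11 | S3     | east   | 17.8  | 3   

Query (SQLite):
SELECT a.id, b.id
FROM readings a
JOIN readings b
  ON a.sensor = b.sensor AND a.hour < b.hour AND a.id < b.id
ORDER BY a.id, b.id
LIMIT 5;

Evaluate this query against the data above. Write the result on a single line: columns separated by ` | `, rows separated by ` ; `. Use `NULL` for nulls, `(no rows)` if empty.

3 | 8 ; 3 | 9 ; 3 | 11 ; 7 | 10

Pairs (a,b) with same sensor, a.hour < b.hour, a.id < b.id.
sensor groups: S12:{2,4} S13:{6,7,10} S3:{3,8,9,11} S8:{1,5}
Ordered by (a.id, b.id); first 5.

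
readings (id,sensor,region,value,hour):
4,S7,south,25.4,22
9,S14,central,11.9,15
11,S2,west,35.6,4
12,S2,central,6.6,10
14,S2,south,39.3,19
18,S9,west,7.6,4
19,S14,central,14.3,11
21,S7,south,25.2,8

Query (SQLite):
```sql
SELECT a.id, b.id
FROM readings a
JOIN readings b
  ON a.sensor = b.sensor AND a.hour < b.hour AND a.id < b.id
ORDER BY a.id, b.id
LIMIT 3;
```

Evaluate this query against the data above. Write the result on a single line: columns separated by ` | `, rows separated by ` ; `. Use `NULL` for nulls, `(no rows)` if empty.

Pairs (a,b) with same sensor, a.hour < b.hour, a.id < b.id.
sensor groups: S14:{9,19} S2:{11,12,14} S7:{4,21} S9:{18}
Ordered by (a.id, b.id); first 3.

11 | 12 ; 11 | 14 ; 12 | 14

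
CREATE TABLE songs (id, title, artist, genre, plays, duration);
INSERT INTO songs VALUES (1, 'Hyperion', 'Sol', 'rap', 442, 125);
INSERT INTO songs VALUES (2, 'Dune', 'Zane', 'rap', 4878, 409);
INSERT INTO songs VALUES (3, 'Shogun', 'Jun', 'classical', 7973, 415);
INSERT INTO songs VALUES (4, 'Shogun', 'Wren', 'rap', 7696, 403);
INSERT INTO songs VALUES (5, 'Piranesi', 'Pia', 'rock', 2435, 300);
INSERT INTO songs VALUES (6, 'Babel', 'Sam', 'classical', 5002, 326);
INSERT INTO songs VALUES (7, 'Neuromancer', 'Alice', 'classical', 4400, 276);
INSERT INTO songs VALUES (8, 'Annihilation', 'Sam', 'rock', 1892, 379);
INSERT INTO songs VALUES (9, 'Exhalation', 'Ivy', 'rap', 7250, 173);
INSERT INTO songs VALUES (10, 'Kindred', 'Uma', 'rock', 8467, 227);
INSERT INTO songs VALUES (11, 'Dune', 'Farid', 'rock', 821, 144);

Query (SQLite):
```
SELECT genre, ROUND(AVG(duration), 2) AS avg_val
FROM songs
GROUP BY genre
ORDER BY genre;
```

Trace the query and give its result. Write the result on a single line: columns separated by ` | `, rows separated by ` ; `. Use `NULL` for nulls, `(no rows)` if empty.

Partition songs by genre; compute ROUND(AVG(duration), 2) within each group.
  classical: ids {3, 6, 7} → ROUND(AVG(duration), 2)=339
  rap: ids {1, 2, 4, 9} → ROUND(AVG(duration), 2)=277.5
  rock: ids {5, 8, 10, 11} → ROUND(AVG(duration), 2)=262.5

classical | 339 ; rap | 277.5 ; rock | 262.5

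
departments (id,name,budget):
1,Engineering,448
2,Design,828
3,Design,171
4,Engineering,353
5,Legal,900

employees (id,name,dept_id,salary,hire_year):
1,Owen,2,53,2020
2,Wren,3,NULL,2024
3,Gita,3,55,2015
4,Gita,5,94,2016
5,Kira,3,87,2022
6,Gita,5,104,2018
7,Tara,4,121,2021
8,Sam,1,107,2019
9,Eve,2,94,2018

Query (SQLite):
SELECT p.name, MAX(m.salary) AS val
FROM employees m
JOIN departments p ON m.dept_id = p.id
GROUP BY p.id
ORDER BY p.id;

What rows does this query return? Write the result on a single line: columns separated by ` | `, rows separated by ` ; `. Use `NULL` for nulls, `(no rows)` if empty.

Engineering | 107 ; Design | 94 ; Design | 87 ; Engineering | 121 ; Legal | 104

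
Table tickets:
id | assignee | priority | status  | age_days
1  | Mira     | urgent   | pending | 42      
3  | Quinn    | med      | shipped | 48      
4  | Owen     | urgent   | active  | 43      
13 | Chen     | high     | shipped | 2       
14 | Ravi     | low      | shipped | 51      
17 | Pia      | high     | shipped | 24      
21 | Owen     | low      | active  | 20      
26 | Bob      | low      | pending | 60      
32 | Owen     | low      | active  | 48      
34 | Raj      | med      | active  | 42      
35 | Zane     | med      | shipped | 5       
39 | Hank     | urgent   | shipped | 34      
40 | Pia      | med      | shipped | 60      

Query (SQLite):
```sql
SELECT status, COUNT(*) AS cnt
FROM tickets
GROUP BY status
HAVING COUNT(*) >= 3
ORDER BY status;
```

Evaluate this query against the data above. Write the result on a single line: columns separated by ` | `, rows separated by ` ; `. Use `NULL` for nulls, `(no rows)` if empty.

Partition tickets by status; compute COUNT(*) within each group.
HAVING: keep groups with count ≥ 3.
  active: ids {4, 21, 32, 34} → COUNT(*)=4
  pending: ids {1, 26} → COUNT(*)=2
  shipped: ids {3, 13, 14, 17, 35, 39, 40} → COUNT(*)=7

active | 4 ; shipped | 7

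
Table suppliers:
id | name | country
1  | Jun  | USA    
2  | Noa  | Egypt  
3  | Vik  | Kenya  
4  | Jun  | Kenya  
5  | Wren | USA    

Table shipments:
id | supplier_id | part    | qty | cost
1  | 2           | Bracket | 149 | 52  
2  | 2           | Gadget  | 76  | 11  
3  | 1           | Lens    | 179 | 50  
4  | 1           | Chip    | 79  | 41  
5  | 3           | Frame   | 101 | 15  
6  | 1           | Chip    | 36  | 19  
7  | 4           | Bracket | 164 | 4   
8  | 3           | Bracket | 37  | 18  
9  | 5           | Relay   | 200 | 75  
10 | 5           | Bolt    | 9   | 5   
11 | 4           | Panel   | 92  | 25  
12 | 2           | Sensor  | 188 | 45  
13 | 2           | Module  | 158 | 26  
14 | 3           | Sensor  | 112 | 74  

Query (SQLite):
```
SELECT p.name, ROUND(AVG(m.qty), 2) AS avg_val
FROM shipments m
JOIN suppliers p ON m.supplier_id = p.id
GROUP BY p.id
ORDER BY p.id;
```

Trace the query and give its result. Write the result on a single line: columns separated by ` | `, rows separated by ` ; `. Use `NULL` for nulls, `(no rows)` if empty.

Jun | 98 ; Noa | 142.75 ; Vik | 83.33 ; Jun | 128 ; Wren | 104.5

Join each shipments row to its suppliers via supplier_id.
Group joined rows by suppliers.id; compute ROUND(AVG(m.qty), 2) per group.
  1: ids {3, 4, 6} → ROUND(AVG(m.qty), 2)=98
  2: ids {1, 2, 12, 13} → ROUND(AVG(m.qty), 2)=142.75
  3: ids {5, 8, 14} → ROUND(AVG(m.qty), 2)=83.33
  4: ids {7, 11} → ROUND(AVG(m.qty), 2)=128
  5: ids {9, 10} → ROUND(AVG(m.qty), 2)=104.5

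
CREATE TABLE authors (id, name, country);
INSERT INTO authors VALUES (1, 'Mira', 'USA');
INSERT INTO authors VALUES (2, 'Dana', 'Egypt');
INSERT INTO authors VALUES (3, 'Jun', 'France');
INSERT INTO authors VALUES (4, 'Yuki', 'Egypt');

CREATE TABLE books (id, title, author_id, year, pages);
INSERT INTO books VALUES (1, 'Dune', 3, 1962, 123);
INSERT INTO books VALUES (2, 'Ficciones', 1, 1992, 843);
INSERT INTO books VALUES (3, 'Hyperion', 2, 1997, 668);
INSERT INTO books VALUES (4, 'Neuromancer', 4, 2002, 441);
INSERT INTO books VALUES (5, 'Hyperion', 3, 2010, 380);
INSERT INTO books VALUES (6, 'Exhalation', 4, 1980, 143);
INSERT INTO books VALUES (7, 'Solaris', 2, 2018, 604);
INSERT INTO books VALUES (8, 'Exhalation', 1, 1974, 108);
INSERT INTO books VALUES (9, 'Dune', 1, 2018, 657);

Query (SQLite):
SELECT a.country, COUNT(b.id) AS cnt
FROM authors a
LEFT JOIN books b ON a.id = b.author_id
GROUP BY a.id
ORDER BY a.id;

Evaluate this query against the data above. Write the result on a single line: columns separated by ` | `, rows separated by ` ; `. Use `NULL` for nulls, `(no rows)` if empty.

USA | 3 ; Egypt | 2 ; France | 2 ; Egypt | 2

LEFT JOIN keeps every authors row; unmatched ones get NULL for books columns.
Group by authors.id and compute COUNT(b.id). COUNT(col) of an all-NULL group is 0.
  1: ids {2, 8, 9} → COUNT(b.id)=3
  2: ids {3, 7} → COUNT(b.id)=2
  3: ids {1, 5} → COUNT(b.id)=2
  4: ids {4, 6} → COUNT(b.id)=2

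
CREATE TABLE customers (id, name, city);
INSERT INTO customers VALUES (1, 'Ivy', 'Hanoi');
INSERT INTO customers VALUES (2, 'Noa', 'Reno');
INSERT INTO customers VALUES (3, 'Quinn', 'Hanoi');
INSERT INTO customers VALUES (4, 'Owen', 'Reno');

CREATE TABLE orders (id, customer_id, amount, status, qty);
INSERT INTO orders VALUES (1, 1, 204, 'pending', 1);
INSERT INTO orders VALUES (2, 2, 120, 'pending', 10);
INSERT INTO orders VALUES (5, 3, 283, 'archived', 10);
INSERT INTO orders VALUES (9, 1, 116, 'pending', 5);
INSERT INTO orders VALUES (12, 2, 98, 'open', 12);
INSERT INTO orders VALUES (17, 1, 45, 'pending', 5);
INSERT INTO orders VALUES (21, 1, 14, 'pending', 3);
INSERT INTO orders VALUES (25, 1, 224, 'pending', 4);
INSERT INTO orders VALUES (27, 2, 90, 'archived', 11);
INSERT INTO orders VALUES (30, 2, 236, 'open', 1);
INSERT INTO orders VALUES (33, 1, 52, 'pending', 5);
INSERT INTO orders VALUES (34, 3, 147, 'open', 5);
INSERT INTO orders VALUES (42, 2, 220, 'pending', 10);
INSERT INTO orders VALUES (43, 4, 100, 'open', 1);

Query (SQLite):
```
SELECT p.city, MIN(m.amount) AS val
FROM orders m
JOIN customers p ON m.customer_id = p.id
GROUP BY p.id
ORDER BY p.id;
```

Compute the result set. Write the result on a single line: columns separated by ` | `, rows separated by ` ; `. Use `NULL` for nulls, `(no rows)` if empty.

Join each orders row to its customers via customer_id.
Group joined rows by customers.id; compute MIN(m.amount) per group.
  1: ids {1, 9, 17, 21, 25, 33} → MIN(m.amount)=14
  2: ids {2, 12, 27, 30, 42} → MIN(m.amount)=90
  3: ids {5, 34} → MIN(m.amount)=147
  4: ids {43} → MIN(m.amount)=100

Hanoi | 14 ; Reno | 90 ; Hanoi | 147 ; Reno | 100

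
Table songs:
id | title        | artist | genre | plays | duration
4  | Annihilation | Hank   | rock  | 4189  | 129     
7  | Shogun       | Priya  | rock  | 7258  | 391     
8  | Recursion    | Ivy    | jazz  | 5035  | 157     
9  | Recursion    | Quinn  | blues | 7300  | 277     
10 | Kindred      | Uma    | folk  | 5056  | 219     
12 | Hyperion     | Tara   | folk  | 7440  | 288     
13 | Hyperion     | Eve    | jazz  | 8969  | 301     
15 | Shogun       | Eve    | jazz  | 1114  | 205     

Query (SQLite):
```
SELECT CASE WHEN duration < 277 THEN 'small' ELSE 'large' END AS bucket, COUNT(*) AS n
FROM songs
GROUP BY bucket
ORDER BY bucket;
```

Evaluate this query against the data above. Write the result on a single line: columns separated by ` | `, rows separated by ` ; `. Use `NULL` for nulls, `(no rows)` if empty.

large | 4 ; small | 4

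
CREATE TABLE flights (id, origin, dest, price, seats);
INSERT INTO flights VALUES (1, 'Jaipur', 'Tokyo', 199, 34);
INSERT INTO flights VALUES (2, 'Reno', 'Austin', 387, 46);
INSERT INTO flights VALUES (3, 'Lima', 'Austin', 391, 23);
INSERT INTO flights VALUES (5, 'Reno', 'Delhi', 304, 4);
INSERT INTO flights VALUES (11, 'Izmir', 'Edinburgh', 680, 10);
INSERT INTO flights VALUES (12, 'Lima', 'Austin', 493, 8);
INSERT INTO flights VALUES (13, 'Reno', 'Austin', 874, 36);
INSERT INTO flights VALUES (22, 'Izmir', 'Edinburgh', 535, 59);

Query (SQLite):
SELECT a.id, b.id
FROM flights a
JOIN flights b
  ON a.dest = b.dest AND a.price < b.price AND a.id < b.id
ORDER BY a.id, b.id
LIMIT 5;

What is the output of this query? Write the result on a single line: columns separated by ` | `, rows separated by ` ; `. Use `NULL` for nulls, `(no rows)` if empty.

Pairs (a,b) with same dest, a.price < b.price, a.id < b.id.
dest groups: Austin:{2,3,12,13} Delhi:{5} Edinburgh:{11,22} Tokyo:{1}
Ordered by (a.id, b.id); first 5.

2 | 3 ; 2 | 12 ; 2 | 13 ; 3 | 12 ; 3 | 13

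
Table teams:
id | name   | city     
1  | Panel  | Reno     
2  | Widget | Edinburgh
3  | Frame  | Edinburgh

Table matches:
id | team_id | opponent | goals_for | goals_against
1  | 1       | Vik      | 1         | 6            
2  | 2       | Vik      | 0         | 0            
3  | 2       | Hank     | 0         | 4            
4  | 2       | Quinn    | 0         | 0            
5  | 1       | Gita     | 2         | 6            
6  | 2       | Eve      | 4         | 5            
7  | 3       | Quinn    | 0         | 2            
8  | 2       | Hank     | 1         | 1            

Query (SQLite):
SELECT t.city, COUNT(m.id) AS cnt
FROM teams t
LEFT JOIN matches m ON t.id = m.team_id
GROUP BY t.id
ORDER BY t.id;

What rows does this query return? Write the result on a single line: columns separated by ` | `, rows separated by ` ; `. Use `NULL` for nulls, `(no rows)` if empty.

LEFT JOIN keeps every teams row; unmatched ones get NULL for matches columns.
Group by teams.id and compute COUNT(m.id). COUNT(col) of an all-NULL group is 0.
  1: ids {1, 5} → COUNT(m.id)=2
  2: ids {2, 3, 4, 6, 8} → COUNT(m.id)=5
  3: ids {7} → COUNT(m.id)=1

Reno | 2 ; Edinburgh | 5 ; Edinburgh | 1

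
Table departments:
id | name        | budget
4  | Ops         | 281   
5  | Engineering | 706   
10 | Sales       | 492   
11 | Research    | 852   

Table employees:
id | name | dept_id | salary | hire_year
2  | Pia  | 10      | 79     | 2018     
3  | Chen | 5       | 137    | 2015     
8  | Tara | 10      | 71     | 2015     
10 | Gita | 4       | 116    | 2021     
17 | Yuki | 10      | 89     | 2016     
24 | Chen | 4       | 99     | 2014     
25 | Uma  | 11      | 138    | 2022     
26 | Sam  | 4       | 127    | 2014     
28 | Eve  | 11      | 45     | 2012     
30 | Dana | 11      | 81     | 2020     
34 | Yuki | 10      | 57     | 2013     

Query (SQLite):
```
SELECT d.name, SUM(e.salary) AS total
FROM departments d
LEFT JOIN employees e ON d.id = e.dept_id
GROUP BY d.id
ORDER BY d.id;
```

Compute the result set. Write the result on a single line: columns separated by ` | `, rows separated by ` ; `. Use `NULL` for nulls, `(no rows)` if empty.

LEFT JOIN keeps every departments row; unmatched ones get NULL for employees columns.
Group by departments.id and compute SUM(e.salary). SUM over an all-NULL group is NULL.
  4: ids {10, 24, 26} → SUM(e.salary)=342
  5: ids {3} → SUM(e.salary)=137
  10: ids {2, 8, 17, 34} → SUM(e.salary)=296
  11: ids {25, 28, 30} → SUM(e.salary)=264

Ops | 342 ; Engineering | 137 ; Sales | 296 ; Research | 264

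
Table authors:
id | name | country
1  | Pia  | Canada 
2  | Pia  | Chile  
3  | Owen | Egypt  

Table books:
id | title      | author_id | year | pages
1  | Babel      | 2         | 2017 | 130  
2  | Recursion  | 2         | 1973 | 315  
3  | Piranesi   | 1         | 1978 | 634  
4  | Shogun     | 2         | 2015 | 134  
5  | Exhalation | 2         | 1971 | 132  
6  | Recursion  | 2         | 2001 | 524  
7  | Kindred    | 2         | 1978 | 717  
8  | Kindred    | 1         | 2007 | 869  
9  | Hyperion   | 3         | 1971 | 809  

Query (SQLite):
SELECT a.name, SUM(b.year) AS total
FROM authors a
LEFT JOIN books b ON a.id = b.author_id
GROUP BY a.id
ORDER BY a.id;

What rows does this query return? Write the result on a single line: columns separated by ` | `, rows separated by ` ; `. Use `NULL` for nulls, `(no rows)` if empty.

LEFT JOIN keeps every authors row; unmatched ones get NULL for books columns.
Group by authors.id and compute SUM(b.year). SUM over an all-NULL group is NULL.
  1: ids {3, 8} → SUM(b.year)=3985
  2: ids {1, 2, 4, 5, 6, 7} → SUM(b.year)=11955
  3: ids {9} → SUM(b.year)=1971

Pia | 3985 ; Pia | 11955 ; Owen | 1971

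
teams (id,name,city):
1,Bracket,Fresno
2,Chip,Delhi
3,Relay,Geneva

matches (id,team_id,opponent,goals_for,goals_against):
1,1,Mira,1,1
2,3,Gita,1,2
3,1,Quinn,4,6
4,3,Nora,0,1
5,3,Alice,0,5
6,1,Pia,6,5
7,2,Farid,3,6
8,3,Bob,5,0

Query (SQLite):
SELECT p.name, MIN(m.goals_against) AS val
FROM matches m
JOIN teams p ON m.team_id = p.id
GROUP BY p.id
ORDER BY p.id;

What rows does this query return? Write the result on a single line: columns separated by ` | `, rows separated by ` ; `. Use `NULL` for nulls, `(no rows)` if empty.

Bracket | 1 ; Chip | 6 ; Relay | 0

Join each matches row to its teams via team_id.
Group joined rows by teams.id; compute MIN(m.goals_against) per group.
  1: ids {1, 3, 6} → MIN(m.goals_against)=1
  2: ids {7} → MIN(m.goals_against)=6
  3: ids {2, 4, 5, 8} → MIN(m.goals_against)=0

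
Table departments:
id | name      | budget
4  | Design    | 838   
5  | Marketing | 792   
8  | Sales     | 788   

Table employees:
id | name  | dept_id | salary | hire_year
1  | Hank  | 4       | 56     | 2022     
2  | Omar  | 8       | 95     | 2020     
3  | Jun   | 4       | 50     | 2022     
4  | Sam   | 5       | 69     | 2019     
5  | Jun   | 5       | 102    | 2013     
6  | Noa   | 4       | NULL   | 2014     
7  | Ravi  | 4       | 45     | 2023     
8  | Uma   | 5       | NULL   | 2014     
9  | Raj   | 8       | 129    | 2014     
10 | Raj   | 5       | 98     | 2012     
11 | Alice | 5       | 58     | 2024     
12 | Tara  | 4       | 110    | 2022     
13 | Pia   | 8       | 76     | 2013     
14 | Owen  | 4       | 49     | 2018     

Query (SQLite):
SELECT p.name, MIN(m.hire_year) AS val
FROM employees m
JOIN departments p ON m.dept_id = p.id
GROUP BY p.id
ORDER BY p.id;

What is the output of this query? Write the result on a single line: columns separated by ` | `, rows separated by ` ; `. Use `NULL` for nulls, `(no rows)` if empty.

Design | 2014 ; Marketing | 2012 ; Sales | 2013

Join each employees row to its departments via dept_id.
Group joined rows by departments.id; compute MIN(m.hire_year) per group.
  4: ids {1, 3, 6, 7, 12, 14} → MIN(m.hire_year)=2014
  5: ids {4, 5, 8, 10, 11} → MIN(m.hire_year)=2012
  8: ids {2, 9, 13} → MIN(m.hire_year)=2013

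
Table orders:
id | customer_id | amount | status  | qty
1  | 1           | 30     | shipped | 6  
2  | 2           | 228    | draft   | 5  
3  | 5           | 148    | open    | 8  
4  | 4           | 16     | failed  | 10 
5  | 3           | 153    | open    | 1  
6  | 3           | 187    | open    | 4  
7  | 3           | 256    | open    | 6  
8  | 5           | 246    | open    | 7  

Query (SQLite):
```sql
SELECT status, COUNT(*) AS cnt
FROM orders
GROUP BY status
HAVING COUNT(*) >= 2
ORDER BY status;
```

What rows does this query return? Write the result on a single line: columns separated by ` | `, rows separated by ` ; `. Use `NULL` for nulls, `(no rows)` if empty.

Partition orders by status; compute COUNT(*) within each group.
HAVING: keep groups with count ≥ 2.
  draft: ids {2} → COUNT(*)=1
  failed: ids {4} → COUNT(*)=1
  open: ids {3, 5, 6, 7, 8} → COUNT(*)=5
  shipped: ids {1} → COUNT(*)=1

open | 5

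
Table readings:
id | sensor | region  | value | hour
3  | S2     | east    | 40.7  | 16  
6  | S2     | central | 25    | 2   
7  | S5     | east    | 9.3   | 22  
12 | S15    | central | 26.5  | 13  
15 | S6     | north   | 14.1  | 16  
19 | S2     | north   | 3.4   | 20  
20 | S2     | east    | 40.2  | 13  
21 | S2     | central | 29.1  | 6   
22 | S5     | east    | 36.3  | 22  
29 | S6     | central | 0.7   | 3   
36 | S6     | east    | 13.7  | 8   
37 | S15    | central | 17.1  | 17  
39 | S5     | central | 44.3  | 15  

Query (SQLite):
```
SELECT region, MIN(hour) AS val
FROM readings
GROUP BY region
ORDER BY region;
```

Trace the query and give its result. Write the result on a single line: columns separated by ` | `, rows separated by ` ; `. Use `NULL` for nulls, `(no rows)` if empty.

Partition readings by region; compute MIN(hour) within each group.
  central: ids {6, 12, 21, 29, 37, 39} → MIN(hour)=2
  east: ids {3, 7, 20, 22, 36} → MIN(hour)=8
  north: ids {15, 19} → MIN(hour)=16

central | 2 ; east | 8 ; north | 16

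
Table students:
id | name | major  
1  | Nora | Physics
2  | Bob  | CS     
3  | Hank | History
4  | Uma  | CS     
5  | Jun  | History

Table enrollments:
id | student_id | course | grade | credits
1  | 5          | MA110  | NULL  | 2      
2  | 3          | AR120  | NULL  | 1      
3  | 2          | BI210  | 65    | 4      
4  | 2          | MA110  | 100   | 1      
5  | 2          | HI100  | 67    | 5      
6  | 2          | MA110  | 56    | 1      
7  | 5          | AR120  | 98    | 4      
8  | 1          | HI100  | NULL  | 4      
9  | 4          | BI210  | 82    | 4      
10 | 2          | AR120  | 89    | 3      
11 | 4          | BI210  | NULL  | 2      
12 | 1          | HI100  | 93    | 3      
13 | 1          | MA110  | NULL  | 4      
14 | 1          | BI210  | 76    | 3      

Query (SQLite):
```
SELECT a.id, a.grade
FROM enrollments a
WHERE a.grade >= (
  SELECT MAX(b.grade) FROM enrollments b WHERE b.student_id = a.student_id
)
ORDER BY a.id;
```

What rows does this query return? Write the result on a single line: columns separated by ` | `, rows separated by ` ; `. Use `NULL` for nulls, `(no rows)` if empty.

For each enrollments row a, compute MAX(grade) over rows sharing a.student_id.
Keep row a if a.grade >= that per-group MAX.
  student_id=1: MAX(grade) = 93
  student_id=2: MAX(grade) = 100
  student_id=3: MAX(grade) = NULL
  student_id=4: MAX(grade) = 82
  student_id=5: MAX(grade) = 98

4 | 100 ; 7 | 98 ; 9 | 82 ; 12 | 93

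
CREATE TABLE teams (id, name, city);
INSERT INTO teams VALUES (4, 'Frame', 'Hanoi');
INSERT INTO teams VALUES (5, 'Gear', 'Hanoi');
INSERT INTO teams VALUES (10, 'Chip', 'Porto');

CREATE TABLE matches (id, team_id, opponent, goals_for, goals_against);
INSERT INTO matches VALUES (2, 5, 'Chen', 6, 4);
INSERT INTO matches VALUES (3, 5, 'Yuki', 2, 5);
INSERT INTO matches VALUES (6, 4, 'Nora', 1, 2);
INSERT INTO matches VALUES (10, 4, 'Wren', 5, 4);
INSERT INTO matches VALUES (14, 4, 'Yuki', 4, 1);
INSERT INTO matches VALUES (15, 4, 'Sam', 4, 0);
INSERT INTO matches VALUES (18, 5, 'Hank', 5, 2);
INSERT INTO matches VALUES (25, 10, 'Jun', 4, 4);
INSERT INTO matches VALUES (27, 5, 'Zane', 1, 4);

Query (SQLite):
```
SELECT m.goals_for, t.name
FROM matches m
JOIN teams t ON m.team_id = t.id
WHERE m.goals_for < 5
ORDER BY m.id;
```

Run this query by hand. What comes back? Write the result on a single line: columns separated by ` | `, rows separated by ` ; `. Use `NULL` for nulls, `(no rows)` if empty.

2 | Gear ; 1 | Frame ; 4 | Frame ; 4 | Frame ; 4 | Chip ; 1 | Gear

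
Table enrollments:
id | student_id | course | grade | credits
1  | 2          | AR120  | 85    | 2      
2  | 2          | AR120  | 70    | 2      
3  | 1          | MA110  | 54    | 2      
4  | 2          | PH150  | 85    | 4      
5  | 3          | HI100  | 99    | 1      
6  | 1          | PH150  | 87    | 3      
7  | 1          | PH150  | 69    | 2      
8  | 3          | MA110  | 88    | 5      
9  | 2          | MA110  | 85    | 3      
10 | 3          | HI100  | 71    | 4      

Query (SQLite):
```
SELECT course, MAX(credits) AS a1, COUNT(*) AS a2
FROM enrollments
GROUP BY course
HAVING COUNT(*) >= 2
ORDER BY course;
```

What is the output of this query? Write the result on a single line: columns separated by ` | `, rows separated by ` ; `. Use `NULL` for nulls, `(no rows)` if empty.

AR120 | 2 | 2 ; HI100 | 4 | 2 ; MA110 | 5 | 3 ; PH150 | 4 | 3

Group enrollments by course.
Per group compute: MAX(credits), COUNT(*).
HAVING: drop groups with fewer than 2 rows.
  AR120: ids {1, 2} → MAX(credits)=2, COUNT(*)=2
  HI100: ids {5, 10} → MAX(credits)=4, COUNT(*)=2
  MA110: ids {3, 8, 9} → MAX(credits)=5, COUNT(*)=3
  PH150: ids {4, 6, 7} → MAX(credits)=4, COUNT(*)=3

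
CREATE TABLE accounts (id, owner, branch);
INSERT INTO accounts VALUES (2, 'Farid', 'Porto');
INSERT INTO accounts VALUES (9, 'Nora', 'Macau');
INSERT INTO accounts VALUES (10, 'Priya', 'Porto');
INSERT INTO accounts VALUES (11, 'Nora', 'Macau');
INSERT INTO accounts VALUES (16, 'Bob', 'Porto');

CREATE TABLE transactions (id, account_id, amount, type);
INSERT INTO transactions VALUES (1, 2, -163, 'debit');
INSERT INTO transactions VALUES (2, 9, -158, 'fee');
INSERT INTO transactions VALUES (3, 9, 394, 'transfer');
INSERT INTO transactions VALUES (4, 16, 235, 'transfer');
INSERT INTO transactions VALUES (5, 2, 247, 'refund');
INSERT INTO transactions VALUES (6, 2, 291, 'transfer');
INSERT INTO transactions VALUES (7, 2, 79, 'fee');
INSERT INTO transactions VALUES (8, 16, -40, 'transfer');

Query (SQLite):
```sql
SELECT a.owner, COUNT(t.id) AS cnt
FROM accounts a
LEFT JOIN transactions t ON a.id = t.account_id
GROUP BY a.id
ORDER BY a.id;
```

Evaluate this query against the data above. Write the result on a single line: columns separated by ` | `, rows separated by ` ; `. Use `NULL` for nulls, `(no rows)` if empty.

LEFT JOIN keeps every accounts row; unmatched ones get NULL for transactions columns.
Group by accounts.id and compute COUNT(t.id). COUNT(col) of an all-NULL group is 0.
  2: ids {1, 5, 6, 7} → COUNT(t.id)=4
  9: ids {2, 3} → COUNT(t.id)=2
  10: ids {—} → COUNT(t.id)=0
  11: ids {—} → COUNT(t.id)=0
  16: ids {4, 8} → COUNT(t.id)=2

Farid | 4 ; Nora | 2 ; Priya | 0 ; Nora | 0 ; Bob | 2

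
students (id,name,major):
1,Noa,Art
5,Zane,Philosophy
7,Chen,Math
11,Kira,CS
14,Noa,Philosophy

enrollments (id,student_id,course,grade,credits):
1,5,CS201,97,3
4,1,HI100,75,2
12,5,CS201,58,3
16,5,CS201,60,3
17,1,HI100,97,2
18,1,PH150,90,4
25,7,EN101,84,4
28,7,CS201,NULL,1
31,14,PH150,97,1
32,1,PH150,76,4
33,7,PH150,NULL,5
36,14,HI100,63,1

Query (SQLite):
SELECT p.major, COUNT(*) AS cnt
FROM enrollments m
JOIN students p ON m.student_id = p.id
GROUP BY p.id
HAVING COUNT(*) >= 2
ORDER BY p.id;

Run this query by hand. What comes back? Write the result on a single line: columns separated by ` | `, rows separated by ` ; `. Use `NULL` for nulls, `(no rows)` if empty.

Art | 4 ; Philosophy | 3 ; Math | 3 ; Philosophy | 2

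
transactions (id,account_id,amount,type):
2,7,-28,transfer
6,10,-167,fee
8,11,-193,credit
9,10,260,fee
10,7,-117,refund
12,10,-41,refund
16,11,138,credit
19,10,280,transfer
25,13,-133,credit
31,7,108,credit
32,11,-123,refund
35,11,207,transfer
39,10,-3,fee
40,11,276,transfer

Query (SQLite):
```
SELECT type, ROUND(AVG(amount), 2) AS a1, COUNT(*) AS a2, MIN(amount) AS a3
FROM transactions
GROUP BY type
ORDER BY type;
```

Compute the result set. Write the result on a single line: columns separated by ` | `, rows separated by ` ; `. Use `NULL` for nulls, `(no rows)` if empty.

Group transactions by type.
Per group compute: ROUND(AVG(amount), 2), COUNT(*), MIN(amount).
  credit: ids {8, 16, 25, 31} → ROUND(AVG(amount), 2)=-20, COUNT(*)=4, MIN(amount)=-193
  fee: ids {6, 9, 39} → ROUND(AVG(amount), 2)=30, COUNT(*)=3, MIN(amount)=-167
  refund: ids {10, 12, 32} → ROUND(AVG(amount), 2)=-93.67, COUNT(*)=3, MIN(amount)=-123
  transfer: ids {2, 19, 35, 40} → ROUND(AVG(amount), 2)=183.75, COUNT(*)=4, MIN(amount)=-28

credit | -20 | 4 | -193 ; fee | 30 | 3 | -167 ; refund | -93.67 | 3 | -123 ; transfer | 183.75 | 4 | -28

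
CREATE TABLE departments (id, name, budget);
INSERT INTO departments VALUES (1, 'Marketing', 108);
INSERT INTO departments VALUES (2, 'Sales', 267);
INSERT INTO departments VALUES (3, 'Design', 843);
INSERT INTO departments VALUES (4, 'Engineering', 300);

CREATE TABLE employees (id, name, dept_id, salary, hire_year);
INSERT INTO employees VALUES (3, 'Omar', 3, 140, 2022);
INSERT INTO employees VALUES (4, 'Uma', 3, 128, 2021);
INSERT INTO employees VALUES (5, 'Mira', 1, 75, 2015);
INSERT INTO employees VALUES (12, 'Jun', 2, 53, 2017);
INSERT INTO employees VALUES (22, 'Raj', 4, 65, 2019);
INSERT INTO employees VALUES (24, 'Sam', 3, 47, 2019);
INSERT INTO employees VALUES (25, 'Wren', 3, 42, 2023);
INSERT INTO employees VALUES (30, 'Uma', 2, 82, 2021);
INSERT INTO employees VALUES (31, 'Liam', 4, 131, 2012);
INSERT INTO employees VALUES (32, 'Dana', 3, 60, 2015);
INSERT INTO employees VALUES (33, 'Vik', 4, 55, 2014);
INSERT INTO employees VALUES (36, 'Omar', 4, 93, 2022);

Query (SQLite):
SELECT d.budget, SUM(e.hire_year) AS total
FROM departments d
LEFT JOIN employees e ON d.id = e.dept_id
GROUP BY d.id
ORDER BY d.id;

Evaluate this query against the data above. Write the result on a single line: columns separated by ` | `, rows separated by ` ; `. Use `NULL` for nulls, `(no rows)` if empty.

108 | 2015 ; 267 | 4038 ; 843 | 10100 ; 300 | 8067

LEFT JOIN keeps every departments row; unmatched ones get NULL for employees columns.
Group by departments.id and compute SUM(e.hire_year). SUM over an all-NULL group is NULL.
  1: ids {5} → SUM(e.hire_year)=2015
  2: ids {12, 30} → SUM(e.hire_year)=4038
  3: ids {3, 4, 24, 25, 32} → SUM(e.hire_year)=10100
  4: ids {22, 31, 33, 36} → SUM(e.hire_year)=8067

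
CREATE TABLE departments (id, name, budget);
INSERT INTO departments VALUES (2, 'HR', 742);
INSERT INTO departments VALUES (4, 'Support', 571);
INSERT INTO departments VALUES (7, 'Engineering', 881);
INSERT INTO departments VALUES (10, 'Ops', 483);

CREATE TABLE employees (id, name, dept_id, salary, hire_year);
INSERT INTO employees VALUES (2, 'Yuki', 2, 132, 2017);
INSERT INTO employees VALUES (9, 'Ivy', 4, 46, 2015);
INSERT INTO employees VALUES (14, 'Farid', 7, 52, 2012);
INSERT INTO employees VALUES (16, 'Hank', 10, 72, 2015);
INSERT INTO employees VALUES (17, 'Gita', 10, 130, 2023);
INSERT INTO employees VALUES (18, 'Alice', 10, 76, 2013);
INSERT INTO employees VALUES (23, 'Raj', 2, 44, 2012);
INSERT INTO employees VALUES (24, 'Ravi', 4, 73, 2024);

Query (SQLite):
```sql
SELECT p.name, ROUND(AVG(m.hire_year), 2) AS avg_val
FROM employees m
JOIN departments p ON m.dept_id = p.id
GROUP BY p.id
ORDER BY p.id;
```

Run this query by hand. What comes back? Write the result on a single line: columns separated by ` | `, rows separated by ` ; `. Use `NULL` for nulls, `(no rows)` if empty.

HR | 2014.5 ; Support | 2019.5 ; Engineering | 2012 ; Ops | 2017

Join each employees row to its departments via dept_id.
Group joined rows by departments.id; compute ROUND(AVG(m.hire_year), 2) per group.
  2: ids {2, 23} → ROUND(AVG(m.hire_year), 2)=2014.5
  4: ids {9, 24} → ROUND(AVG(m.hire_year), 2)=2019.5
  7: ids {14} → ROUND(AVG(m.hire_year), 2)=2012
  10: ids {16, 17, 18} → ROUND(AVG(m.hire_year), 2)=2017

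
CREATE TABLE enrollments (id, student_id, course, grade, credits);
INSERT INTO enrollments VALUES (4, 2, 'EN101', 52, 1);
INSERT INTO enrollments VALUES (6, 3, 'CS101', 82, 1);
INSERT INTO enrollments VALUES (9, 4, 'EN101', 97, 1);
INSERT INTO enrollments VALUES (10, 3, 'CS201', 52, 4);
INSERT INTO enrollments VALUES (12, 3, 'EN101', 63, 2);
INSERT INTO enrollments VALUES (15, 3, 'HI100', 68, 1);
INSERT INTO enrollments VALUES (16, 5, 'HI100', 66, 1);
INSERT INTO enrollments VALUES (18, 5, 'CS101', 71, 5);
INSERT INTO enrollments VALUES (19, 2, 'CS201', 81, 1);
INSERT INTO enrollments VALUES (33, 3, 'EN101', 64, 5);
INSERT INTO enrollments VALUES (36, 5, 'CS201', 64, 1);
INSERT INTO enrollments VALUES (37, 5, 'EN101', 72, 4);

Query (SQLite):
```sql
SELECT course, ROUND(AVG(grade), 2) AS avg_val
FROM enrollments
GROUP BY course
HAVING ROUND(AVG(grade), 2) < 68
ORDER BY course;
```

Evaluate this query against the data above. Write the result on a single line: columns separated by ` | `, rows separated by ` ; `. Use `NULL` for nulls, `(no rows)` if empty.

Partition enrollments by course; compute ROUND(AVG(grade), 2) within each group.
HAVING: keep groups where ROUND(AVG(grade), 2) < 68.
  CS101: ids {6, 18} → ROUND(AVG(grade), 2)=76.5
  CS201: ids {10, 19, 36} → ROUND(AVG(grade), 2)=65.67
  EN101: ids {4, 9, 12, 33, 37} → ROUND(AVG(grade), 2)=69.6
  HI100: ids {15, 16} → ROUND(AVG(grade), 2)=67

CS201 | 65.67 ; HI100 | 67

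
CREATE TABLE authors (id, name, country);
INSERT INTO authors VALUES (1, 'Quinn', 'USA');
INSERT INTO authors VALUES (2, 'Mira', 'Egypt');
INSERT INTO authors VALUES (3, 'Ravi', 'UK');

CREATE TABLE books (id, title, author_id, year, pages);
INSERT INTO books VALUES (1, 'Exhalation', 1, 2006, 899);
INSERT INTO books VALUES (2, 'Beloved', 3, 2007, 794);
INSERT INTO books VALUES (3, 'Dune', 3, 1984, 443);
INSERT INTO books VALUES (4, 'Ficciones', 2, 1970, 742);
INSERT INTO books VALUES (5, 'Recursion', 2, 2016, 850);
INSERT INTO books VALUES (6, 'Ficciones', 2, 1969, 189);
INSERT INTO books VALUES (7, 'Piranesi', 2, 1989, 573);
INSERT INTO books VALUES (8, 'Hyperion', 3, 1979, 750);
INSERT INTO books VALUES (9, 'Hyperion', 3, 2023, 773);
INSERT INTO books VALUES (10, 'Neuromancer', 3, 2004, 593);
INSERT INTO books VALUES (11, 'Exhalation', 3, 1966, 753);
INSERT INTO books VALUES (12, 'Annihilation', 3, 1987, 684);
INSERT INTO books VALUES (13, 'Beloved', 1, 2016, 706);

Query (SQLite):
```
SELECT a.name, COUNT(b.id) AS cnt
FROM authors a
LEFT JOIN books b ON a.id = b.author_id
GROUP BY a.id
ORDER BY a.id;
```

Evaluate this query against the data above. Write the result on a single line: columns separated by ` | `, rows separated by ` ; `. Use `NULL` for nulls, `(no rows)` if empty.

Quinn | 2 ; Mira | 4 ; Ravi | 7

LEFT JOIN keeps every authors row; unmatched ones get NULL for books columns.
Group by authors.id and compute COUNT(b.id). COUNT(col) of an all-NULL group is 0.
  1: ids {1, 13} → COUNT(b.id)=2
  2: ids {4, 5, 6, 7} → COUNT(b.id)=4
  3: ids {2, 3, 8, 9, 10, 11, 12} → COUNT(b.id)=7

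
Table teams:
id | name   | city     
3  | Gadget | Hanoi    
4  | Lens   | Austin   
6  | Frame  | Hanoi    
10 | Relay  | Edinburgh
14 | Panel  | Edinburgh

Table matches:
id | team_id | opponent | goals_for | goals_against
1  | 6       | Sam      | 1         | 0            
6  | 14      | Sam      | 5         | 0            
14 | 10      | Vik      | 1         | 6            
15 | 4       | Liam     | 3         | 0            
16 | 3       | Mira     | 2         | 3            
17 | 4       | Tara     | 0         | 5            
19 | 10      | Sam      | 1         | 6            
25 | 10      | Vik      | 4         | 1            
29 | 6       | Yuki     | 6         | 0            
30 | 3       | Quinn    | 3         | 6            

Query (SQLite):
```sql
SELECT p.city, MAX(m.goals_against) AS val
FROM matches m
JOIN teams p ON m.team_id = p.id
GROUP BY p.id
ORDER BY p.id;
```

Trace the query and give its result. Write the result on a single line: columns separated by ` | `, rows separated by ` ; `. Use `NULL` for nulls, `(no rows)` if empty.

Join each matches row to its teams via team_id.
Group joined rows by teams.id; compute MAX(m.goals_against) per group.
  3: ids {16, 30} → MAX(m.goals_against)=6
  4: ids {15, 17} → MAX(m.goals_against)=5
  6: ids {1, 29} → MAX(m.goals_against)=0
  10: ids {14, 19, 25} → MAX(m.goals_against)=6
  14: ids {6} → MAX(m.goals_against)=0

Hanoi | 6 ; Austin | 5 ; Hanoi | 0 ; Edinburgh | 6 ; Edinburgh | 0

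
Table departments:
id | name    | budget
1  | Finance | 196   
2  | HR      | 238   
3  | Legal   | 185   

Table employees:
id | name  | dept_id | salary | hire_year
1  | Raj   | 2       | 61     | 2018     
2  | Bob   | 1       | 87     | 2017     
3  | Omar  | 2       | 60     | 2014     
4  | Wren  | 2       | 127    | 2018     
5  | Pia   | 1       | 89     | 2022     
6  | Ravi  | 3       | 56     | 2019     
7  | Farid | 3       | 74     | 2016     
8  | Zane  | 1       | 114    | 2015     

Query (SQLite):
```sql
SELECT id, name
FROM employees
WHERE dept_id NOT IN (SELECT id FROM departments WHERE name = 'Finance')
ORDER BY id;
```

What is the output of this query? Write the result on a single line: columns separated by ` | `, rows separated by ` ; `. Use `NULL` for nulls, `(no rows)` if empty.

1 | Raj ; 3 | Omar ; 4 | Wren ; 6 | Ravi ; 7 | Farid

Inner query: departments.id where name = 'Finance'.
Outer: keep employees rows whose dept_id is not in that set.
Inner query → {1}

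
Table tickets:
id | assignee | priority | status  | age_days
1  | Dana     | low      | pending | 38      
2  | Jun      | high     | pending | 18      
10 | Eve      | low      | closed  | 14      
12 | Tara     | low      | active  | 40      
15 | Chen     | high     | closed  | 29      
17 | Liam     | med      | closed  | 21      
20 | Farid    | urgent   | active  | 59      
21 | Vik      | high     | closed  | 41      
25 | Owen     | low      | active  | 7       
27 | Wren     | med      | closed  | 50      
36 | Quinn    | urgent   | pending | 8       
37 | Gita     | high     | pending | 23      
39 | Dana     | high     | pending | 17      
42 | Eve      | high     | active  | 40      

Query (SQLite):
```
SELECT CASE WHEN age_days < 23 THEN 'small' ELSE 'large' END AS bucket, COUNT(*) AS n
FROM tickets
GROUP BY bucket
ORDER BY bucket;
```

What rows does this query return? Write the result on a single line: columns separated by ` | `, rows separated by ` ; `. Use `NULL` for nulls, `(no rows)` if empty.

large | 8 ; small | 6

Bucket rows by age_days < 23 → 'small' else 'large'; count each bucket.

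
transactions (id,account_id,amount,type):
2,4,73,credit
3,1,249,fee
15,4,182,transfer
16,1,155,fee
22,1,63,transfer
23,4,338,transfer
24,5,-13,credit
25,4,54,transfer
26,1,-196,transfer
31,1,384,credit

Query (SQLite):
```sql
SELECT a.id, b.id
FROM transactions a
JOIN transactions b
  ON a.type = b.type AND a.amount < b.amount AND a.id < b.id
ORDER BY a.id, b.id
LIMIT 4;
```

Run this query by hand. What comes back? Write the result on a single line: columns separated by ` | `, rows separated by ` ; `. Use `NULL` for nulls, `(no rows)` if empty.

Pairs (a,b) with same type, a.amount < b.amount, a.id < b.id.
type groups: credit:{2,24,31} fee:{3,16} transfer:{15,22,23,25,26}
Ordered by (a.id, b.id); first 4.

2 | 31 ; 15 | 23 ; 22 | 23 ; 24 | 31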